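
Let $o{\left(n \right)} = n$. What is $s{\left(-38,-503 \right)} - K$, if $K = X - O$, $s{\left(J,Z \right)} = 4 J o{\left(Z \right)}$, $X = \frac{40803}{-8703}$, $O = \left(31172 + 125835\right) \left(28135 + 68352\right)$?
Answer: $\frac{43947860732966}{2901} \approx 1.5149 \cdot 10^{10}$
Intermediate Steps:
$O = 15149134409$ ($O = 157007 \cdot 96487 = 15149134409$)
$X = - \frac{13601}{2901}$ ($X = 40803 \left(- \frac{1}{8703}\right) = - \frac{13601}{2901} \approx -4.6884$)
$s{\left(J,Z \right)} = 4 J Z$
$K = - \frac{43947638934110}{2901}$ ($K = - \frac{13601}{2901} - 15149134409 = - \frac{43947638934110}{2901} \approx -1.5149 \cdot 10^{10}$)
$s{\left(-38,-503 \right)} - K = 4 \left(-38\right) \left(-503\right) - - \frac{43947638934110}{2901} = 76456 + \frac{43947638934110}{2901} = \frac{43947860732966}{2901}$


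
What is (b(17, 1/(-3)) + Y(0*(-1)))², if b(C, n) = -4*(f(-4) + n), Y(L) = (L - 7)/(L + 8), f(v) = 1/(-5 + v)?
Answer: 4225/5184 ≈ 0.81501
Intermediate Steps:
Y(L) = (-7 + L)/(8 + L)
b(C, n) = 4/9 - 4*n (b(C, n) = -4*(1/(-5 - 4) + n) = -4*(1/(-9) + n) = -4*(-⅑ + n) = 4/9 - 4*n)
(b(17, 1/(-3)) + Y(0*(-1)))² = ((4/9 - 4/(-3)) + (-7 + 0*(-1))/(8 + 0*(-1)))² = ((4/9 - 4*(-⅓)) + (-7 + 0)/(8 + 0))² = ((4/9 + 4/3) - 7/8)² = (16/9 + (⅛)*(-7))² = (16/9 - 7/8)² = (65/72)² = 4225/5184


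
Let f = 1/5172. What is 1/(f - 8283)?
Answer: -5172/42839675 ≈ -0.00012073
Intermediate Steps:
f = 1/5172 ≈ 0.00019335
1/(f - 8283) = 1/(1/5172 - 8283) = 1/(-42839675/5172) = -5172/42839675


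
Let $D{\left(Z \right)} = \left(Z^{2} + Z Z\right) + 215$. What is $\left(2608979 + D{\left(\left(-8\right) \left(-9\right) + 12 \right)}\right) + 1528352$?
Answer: $4151658$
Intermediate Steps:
$D{\left(Z \right)} = 215 + 2 Z^{2}$ ($D{\left(Z \right)} = \left(Z^{2} + Z^{2}\right) + 215 = 2 Z^{2} + 215 = 215 + 2 Z^{2}$)
$\left(2608979 + D{\left(\left(-8\right) \left(-9\right) + 12 \right)}\right) + 1528352 = \left(2608979 + \left(215 + 2 \left(\left(-8\right) \left(-9\right) + 12\right)^{2}\right)\right) + 1528352 = \left(2608979 + \left(215 + 2 \left(72 + 12\right)^{2}\right)\right) + 1528352 = \left(2608979 + \left(215 + 2 \cdot 84^{2}\right)\right) + 1528352 = \left(2608979 + \left(215 + 2 \cdot 7056\right)\right) + 1528352 = \left(2608979 + \left(215 + 14112\right)\right) + 1528352 = \left(2608979 + 14327\right) + 1528352 = 2623306 + 1528352 = 4151658$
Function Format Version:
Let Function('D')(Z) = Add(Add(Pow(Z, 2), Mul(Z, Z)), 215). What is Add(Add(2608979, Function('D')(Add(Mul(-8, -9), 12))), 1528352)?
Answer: 4151658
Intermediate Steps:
Function('D')(Z) = Add(215, Mul(2, Pow(Z, 2))) (Function('D')(Z) = Add(Add(Pow(Z, 2), Pow(Z, 2)), 215) = Add(Mul(2, Pow(Z, 2)), 215) = Add(215, Mul(2, Pow(Z, 2))))
Add(Add(2608979, Function('D')(Add(Mul(-8, -9), 12))), 1528352) = Add(Add(2608979, Add(215, Mul(2, Pow(Add(Mul(-8, -9), 12), 2)))), 1528352) = Add(Add(2608979, Add(215, Mul(2, Pow(Add(72, 12), 2)))), 1528352) = Add(Add(2608979, Add(215, Mul(2, Pow(84, 2)))), 1528352) = Add(Add(2608979, Add(215, Mul(2, 7056))), 1528352) = Add(Add(2608979, Add(215, 14112)), 1528352) = Add(Add(2608979, 14327), 1528352) = Add(2623306, 1528352) = 4151658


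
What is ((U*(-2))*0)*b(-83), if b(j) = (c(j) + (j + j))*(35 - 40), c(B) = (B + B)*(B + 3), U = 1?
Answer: 0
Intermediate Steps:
c(B) = 2*B*(3 + B) (c(B) = (2*B)*(3 + B) = 2*B*(3 + B))
b(j) = -10*j - 10*j*(3 + j) (b(j) = (2*j*(3 + j) + (j + j))*(35 - 40) = (2*j*(3 + j) + 2*j)*(-5) = (2*j + 2*j*(3 + j))*(-5) = -10*j - 10*j*(3 + j))
((U*(-2))*0)*b(-83) = ((1*(-2))*0)*(10*(-83)*(-4 - 1*(-83))) = (-2*0)*(10*(-83)*(-4 + 83)) = 0*(10*(-83)*79) = 0*(-65570) = 0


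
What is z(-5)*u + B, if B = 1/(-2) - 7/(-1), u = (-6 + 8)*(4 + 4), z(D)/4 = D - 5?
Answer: -1267/2 ≈ -633.50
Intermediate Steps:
z(D) = -20 + 4*D (z(D) = 4*(D - 5) = 4*(-5 + D) = -20 + 4*D)
u = 16 (u = 2*8 = 16)
B = 13/2 (B = 1*(-1/2) - 7*(-1) = -1/2 + 7 = 13/2 ≈ 6.5000)
z(-5)*u + B = (-20 + 4*(-5))*16 + 13/2 = (-20 - 20)*16 + 13/2 = -40*16 + 13/2 = -640 + 13/2 = -1267/2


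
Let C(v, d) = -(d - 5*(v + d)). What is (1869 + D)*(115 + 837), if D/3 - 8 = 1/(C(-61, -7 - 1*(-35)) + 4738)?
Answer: 2730236992/1515 ≈ 1.8021e+6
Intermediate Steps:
C(v, d) = 4*d + 5*v (C(v, d) = -(d - 5*(d + v)) = -(d + (-5*d - 5*v)) = -(-5*v - 4*d) = 4*d + 5*v)
D = 36361/1515 (D = 24 + 3/((4*(-7 - 1*(-35)) + 5*(-61)) + 4738) = 24 + 3/((4*(-7 + 35) - 305) + 4738) = 24 + 3/((4*28 - 305) + 4738) = 24 + 3/((112 - 305) + 4738) = 24 + 3/(-193 + 4738) = 24 + 3/4545 = 24 + 3*(1/4545) = 24 + 1/1515 = 36361/1515 ≈ 24.001)
(1869 + D)*(115 + 837) = (1869 + 36361/1515)*(115 + 837) = (2867896/1515)*952 = 2730236992/1515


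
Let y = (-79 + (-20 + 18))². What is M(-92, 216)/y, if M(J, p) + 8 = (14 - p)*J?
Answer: 688/243 ≈ 2.8313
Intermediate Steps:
M(J, p) = -8 + J*(14 - p) (M(J, p) = -8 + (14 - p)*J = -8 + J*(14 - p))
y = 6561 (y = (-79 - 2)² = (-81)² = 6561)
M(-92, 216)/y = (-8 + 14*(-92) - 1*(-92)*216)/6561 = (-8 - 1288 + 19872)*(1/6561) = 18576*(1/6561) = 688/243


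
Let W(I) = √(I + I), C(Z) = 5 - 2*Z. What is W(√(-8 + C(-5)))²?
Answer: 2*√7 ≈ 5.2915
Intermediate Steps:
W(I) = √2*√I (W(I) = √(2*I) = √2*√I)
W(√(-8 + C(-5)))² = (√2*√(√(-8 + (5 - 2*(-5)))))² = (√2*√(√(-8 + (5 + 10))))² = (√2*√(√(-8 + 15)))² = (√2*√(√7))² = (√2*7^(¼))² = 2*√7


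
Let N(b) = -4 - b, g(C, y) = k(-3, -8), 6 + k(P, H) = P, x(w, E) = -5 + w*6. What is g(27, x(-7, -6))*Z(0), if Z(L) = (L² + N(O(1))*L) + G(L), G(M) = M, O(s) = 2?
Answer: 0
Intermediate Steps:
x(w, E) = -5 + 6*w
k(P, H) = -6 + P
g(C, y) = -9 (g(C, y) = -6 - 3 = -9)
Z(L) = L² - 5*L (Z(L) = (L² + (-4 - 1*2)*L) + L = (L² + (-4 - 2)*L) + L = (L² - 6*L) + L = L² - 5*L)
g(27, x(-7, -6))*Z(0) = -0*(-5 + 0) = -0*(-5) = -9*0 = 0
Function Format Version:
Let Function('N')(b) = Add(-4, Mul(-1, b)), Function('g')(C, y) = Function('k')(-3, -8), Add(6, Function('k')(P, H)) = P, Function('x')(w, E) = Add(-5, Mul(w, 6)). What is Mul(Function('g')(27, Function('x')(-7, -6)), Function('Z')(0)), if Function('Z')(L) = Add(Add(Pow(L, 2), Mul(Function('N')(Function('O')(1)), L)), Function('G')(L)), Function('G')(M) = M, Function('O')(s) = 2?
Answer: 0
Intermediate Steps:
Function('x')(w, E) = Add(-5, Mul(6, w))
Function('k')(P, H) = Add(-6, P)
Function('g')(C, y) = -9 (Function('g')(C, y) = Add(-6, -3) = -9)
Function('Z')(L) = Add(Pow(L, 2), Mul(-5, L)) (Function('Z')(L) = Add(Add(Pow(L, 2), Mul(Add(-4, Mul(-1, 2)), L)), L) = Add(Add(Pow(L, 2), Mul(Add(-4, -2), L)), L) = Add(Add(Pow(L, 2), Mul(-6, L)), L) = Add(Pow(L, 2), Mul(-5, L)))
Mul(Function('g')(27, Function('x')(-7, -6)), Function('Z')(0)) = Mul(-9, Mul(0, Add(-5, 0))) = Mul(-9, Mul(0, -5)) = Mul(-9, 0) = 0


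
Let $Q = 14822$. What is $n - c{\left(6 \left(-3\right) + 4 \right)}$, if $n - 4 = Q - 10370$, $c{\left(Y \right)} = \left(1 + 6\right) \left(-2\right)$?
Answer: $4470$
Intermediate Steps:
$c{\left(Y \right)} = -14$ ($c{\left(Y \right)} = 7 \left(-2\right) = -14$)
$n = 4456$ ($n = 4 + \left(14822 - 10370\right) = 4 + 4452 = 4456$)
$n - c{\left(6 \left(-3\right) + 4 \right)} = 4456 - -14 = 4456 + 14 = 4470$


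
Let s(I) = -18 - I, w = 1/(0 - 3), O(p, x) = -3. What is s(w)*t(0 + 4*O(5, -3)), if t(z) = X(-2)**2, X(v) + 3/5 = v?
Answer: -8957/75 ≈ -119.43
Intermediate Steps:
X(v) = -3/5 + v
w = -1/3 (w = 1/(-3) = -1/3 ≈ -0.33333)
t(z) = 169/25 (t(z) = (-3/5 - 2)**2 = (-13/5)**2 = 169/25)
s(w)*t(0 + 4*O(5, -3)) = (-18 - 1*(-1/3))*(169/25) = (-18 + 1/3)*(169/25) = -53/3*169/25 = -8957/75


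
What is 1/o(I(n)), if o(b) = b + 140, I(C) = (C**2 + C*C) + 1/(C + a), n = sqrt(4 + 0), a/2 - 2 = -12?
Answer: 18/2663 ≈ 0.0067593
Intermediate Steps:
a = -20 (a = 4 + 2*(-12) = 4 - 24 = -20)
n = 2 (n = sqrt(4) = 2)
I(C) = 1/(-20 + C) + 2*C**2 (I(C) = (C**2 + C*C) + 1/(C - 20) = (C**2 + C**2) + 1/(-20 + C) = 2*C**2 + 1/(-20 + C) = 1/(-20 + C) + 2*C**2)
o(b) = 140 + b
1/o(I(n)) = 1/(140 + (1 - 40*2**2 + 2*2**3)/(-20 + 2)) = 1/(140 + (1 - 40*4 + 2*8)/(-18)) = 1/(140 - (1 - 160 + 16)/18) = 1/(140 - 1/18*(-143)) = 1/(140 + 143/18) = 1/(2663/18) = 18/2663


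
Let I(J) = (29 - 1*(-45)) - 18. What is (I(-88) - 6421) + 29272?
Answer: 22907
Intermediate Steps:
I(J) = 56 (I(J) = (29 + 45) - 18 = 74 - 18 = 56)
(I(-88) - 6421) + 29272 = (56 - 6421) + 29272 = -6365 + 29272 = 22907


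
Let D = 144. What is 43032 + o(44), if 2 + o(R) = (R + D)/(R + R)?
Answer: 946707/22 ≈ 43032.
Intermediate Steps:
o(R) = -2 + (144 + R)/(2*R) (o(R) = -2 + (R + 144)/(R + R) = -2 + (144 + R)/((2*R)) = -2 + (144 + R)*(1/(2*R)) = -2 + (144 + R)/(2*R))
43032 + o(44) = 43032 + (-3/2 + 72/44) = 43032 + (-3/2 + 72*(1/44)) = 43032 + (-3/2 + 18/11) = 43032 + 3/22 = 946707/22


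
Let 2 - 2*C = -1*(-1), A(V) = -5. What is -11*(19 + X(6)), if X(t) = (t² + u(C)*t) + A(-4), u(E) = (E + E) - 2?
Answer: -484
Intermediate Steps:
C = ½ (C = 1 - (-1)*(-1)/2 = 1 - ½*1 = 1 - ½ = ½ ≈ 0.50000)
u(E) = -2 + 2*E (u(E) = 2*E - 2 = -2 + 2*E)
X(t) = -5 + t² - t (X(t) = (t² + (-2 + 2*(½))*t) - 5 = (t² + (-2 + 1)*t) - 5 = (t² - t) - 5 = -5 + t² - t)
-11*(19 + X(6)) = -11*(19 + (-5 + 6² - 1*6)) = -11*(19 + (-5 + 36 - 6)) = -11*(19 + 25) = -11*44 = -484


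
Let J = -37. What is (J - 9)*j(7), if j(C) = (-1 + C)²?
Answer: -1656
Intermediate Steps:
(J - 9)*j(7) = (-37 - 9)*(-1 + 7)² = -46*6² = -46*36 = -1656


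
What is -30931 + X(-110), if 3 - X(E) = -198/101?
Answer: -3123530/101 ≈ -30926.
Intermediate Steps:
X(E) = 501/101 (X(E) = 3 - (-198)/101 = 3 - 1*(-198/101) = 3 + 198/101 = 501/101)
-30931 + X(-110) = -30931 + 501/101 = -3123530/101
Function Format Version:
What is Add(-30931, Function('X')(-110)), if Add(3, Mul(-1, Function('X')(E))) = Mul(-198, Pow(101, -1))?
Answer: Rational(-3123530, 101) ≈ -30926.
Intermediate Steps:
Function('X')(E) = Rational(501, 101) (Function('X')(E) = Add(3, Mul(-1, Mul(-198, Pow(101, -1)))) = Add(3, Mul(-1, Mul(-198, Rational(1, 101)))) = Add(3, Mul(-1, Rational(-198, 101))) = Add(3, Rational(198, 101)) = Rational(501, 101))
Add(-30931, Function('X')(-110)) = Add(-30931, Rational(501, 101)) = Rational(-3123530, 101)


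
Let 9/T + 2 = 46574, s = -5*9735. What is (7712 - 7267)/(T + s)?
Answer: -6908180/755630697 ≈ -0.0091423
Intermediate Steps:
s = -48675
T = 3/15524 (T = 9/(-2 + 46574) = 9/46572 = 9*(1/46572) = 3/15524 ≈ 0.00019325)
(7712 - 7267)/(T + s) = (7712 - 7267)/(3/15524 - 48675) = 445/(-755630697/15524) = 445*(-15524/755630697) = -6908180/755630697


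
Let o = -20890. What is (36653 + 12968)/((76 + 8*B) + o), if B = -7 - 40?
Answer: -3817/1630 ≈ -2.3417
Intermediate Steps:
B = -47
(36653 + 12968)/((76 + 8*B) + o) = (36653 + 12968)/((76 + 8*(-47)) - 20890) = 49621/((76 - 376) - 20890) = 49621/(-300 - 20890) = 49621/(-21190) = 49621*(-1/21190) = -3817/1630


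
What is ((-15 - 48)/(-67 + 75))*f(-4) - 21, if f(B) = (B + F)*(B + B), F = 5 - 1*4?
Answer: -210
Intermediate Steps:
F = 1 (F = 5 - 4 = 1)
f(B) = 2*B*(1 + B) (f(B) = (B + 1)*(B + B) = (1 + B)*(2*B) = 2*B*(1 + B))
((-15 - 48)/(-67 + 75))*f(-4) - 21 = ((-15 - 48)/(-67 + 75))*(2*(-4)*(1 - 4)) - 21 = (-63/8)*(2*(-4)*(-3)) - 21 = -63*⅛*24 - 21 = -63/8*24 - 21 = -189 - 21 = -210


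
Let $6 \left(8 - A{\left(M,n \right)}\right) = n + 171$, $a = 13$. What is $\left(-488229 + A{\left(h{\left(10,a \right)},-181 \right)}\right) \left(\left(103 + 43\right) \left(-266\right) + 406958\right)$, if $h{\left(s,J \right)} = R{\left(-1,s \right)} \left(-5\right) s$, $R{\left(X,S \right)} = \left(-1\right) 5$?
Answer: $- \frac{539172832276}{3} \approx -1.7972 \cdot 10^{11}$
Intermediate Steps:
$R{\left(X,S \right)} = -5$
$h{\left(s,J \right)} = 25 s$ ($h{\left(s,J \right)} = \left(-5\right) \left(-5\right) s = 25 s$)
$A{\left(M,n \right)} = - \frac{41}{2} - \frac{n}{6}$ ($A{\left(M,n \right)} = 8 - \frac{n + 171}{6} = 8 - \frac{171 + n}{6} = 8 - \left(\frac{57}{2} + \frac{n}{6}\right) = - \frac{41}{2} - \frac{n}{6}$)
$\left(-488229 + A{\left(h{\left(10,a \right)},-181 \right)}\right) \left(\left(103 + 43\right) \left(-266\right) + 406958\right) = \left(-488229 - - \frac{29}{3}\right) \left(\left(103 + 43\right) \left(-266\right) + 406958\right) = \left(-488229 + \left(- \frac{41}{2} + \frac{181}{6}\right)\right) \left(146 \left(-266\right) + 406958\right) = \left(-488229 + \frac{29}{3}\right) \left(-38836 + 406958\right) = \left(- \frac{1464658}{3}\right) 368122 = - \frac{539172832276}{3}$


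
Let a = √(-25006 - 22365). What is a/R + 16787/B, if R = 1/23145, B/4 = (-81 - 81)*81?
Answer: -16787/52488 + 23145*I*√47371 ≈ -0.31983 + 5.0375e+6*I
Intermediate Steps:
B = -52488 (B = 4*((-81 - 81)*81) = 4*(-162*81) = 4*(-13122) = -52488)
a = I*√47371 (a = √(-47371) = I*√47371 ≈ 217.65*I)
R = 1/23145 ≈ 4.3206e-5
a/R + 16787/B = (I*√47371)/(1/23145) + 16787/(-52488) = (I*√47371)*23145 + 16787*(-1/52488) = 23145*I*√47371 - 16787/52488 = -16787/52488 + 23145*I*√47371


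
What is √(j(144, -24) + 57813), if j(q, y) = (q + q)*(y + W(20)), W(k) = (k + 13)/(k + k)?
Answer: √1278465/5 ≈ 226.14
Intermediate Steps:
W(k) = (13 + k)/(2*k) (W(k) = (13 + k)/((2*k)) = (13 + k)*(1/(2*k)) = (13 + k)/(2*k))
j(q, y) = 2*q*(33/40 + y) (j(q, y) = (q + q)*(y + (½)*(13 + 20)/20) = (2*q)*(y + (½)*(1/20)*33) = (2*q)*(y + 33/40) = (2*q)*(33/40 + y) = 2*q*(33/40 + y))
√(j(144, -24) + 57813) = √((1/20)*144*(33 + 40*(-24)) + 57813) = √((1/20)*144*(33 - 960) + 57813) = √((1/20)*144*(-927) + 57813) = √(-33372/5 + 57813) = √(255693/5) = √1278465/5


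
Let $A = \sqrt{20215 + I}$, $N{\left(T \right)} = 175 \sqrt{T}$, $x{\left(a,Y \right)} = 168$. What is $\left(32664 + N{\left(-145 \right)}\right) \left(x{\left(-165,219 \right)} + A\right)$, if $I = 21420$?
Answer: $\left(168 + \sqrt{41635}\right) \left(32664 + 175 i \sqrt{145}\right) \approx 1.2153 \cdot 10^{7} + 7.8401 \cdot 10^{5} i$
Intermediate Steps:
$A = \sqrt{41635}$ ($A = \sqrt{20215 + 21420} = \sqrt{41635} \approx 204.05$)
$\left(32664 + N{\left(-145 \right)}\right) \left(x{\left(-165,219 \right)} + A\right) = \left(32664 + 175 \sqrt{-145}\right) \left(168 + \sqrt{41635}\right) = \left(32664 + 175 i \sqrt{145}\right) \left(168 + \sqrt{41635}\right) = \left(168 + \sqrt{41635}\right) \left(32664 + 175 i \sqrt{145}\right)$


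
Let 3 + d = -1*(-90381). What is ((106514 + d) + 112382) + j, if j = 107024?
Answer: 416298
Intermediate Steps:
d = 90378 (d = -3 - 1*(-90381) = -3 + 90381 = 90378)
((106514 + d) + 112382) + j = ((106514 + 90378) + 112382) + 107024 = (196892 + 112382) + 107024 = 309274 + 107024 = 416298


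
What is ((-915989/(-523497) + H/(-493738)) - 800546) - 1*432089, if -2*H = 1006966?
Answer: -318598898569669177/258470361786 ≈ -1.2326e+6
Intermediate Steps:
H = -503483 (H = -1/2*1006966 = -503483)
((-915989/(-523497) + H/(-493738)) - 800546) - 1*432089 = ((-915989/(-523497) - 503483/(-493738)) - 800546) - 1*432089 = ((-915989*(-1/523497) - 503483*(-1/493738)) - 800546) - 432089 = ((915989/523497 + 503483/493738) - 800546) - 432089 = (715830416933/258470361786 - 800546) - 432089 = -206916698415918223/258470361786 - 432089 = -318598898569669177/258470361786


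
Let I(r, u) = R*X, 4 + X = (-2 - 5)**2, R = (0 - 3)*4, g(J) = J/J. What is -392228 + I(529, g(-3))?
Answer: -392768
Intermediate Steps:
g(J) = 1
R = -12 (R = -3*4 = -12)
X = 45 (X = -4 + (-2 - 5)**2 = -4 + (-7)**2 = -4 + 49 = 45)
I(r, u) = -540 (I(r, u) = -12*45 = -540)
-392228 + I(529, g(-3)) = -392228 - 540 = -392768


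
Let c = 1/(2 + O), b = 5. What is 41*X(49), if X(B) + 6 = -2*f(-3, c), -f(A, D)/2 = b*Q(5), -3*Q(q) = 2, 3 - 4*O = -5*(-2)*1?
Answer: -2378/3 ≈ -792.67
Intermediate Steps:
O = -7/4 (O = ¾ - (-5*(-2))/4 = ¾ - 5/2 = -7/4 ≈ -1.7500)
Q(q) = -⅔ (Q(q) = -⅓*2 = -⅔)
c = 4 (c = 1/(2 - 7/4) = 1/(¼) = 4)
f(A, D) = 20/3 (f(A, D) = -10*(-2)/3 = -2*(-10/3) = 20/3)
X(B) = -58/3 (X(B) = -6 - 2*20/3 = -6 - 40/3 = -58/3)
41*X(49) = 41*(-58/3) = -2378/3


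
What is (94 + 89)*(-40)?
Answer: -7320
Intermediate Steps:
(94 + 89)*(-40) = 183*(-40) = -7320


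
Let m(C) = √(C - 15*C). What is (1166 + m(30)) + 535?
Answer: 1701 + 2*I*√105 ≈ 1701.0 + 20.494*I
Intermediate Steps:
m(C) = √14*√(-C) (m(C) = √(-14*C) = √14*√(-C))
(1166 + m(30)) + 535 = (1166 + √14*√(-1*30)) + 535 = (1166 + √14*√(-30)) + 535 = (1166 + √14*(I*√30)) + 535 = (1166 + 2*I*√105) + 535 = 1701 + 2*I*√105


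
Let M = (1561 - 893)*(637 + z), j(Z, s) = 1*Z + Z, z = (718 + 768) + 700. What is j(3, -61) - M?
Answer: -1885758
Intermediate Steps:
z = 2186 (z = 1486 + 700 = 2186)
j(Z, s) = 2*Z (j(Z, s) = Z + Z = 2*Z)
M = 1885764 (M = (1561 - 893)*(637 + 2186) = 668*2823 = 1885764)
j(3, -61) - M = 2*3 - 1*1885764 = 6 - 1885764 = -1885758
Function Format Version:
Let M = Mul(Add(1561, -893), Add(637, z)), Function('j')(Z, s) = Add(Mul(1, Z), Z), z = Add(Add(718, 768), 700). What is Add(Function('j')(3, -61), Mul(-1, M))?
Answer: -1885758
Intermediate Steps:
z = 2186 (z = Add(1486, 700) = 2186)
Function('j')(Z, s) = Mul(2, Z) (Function('j')(Z, s) = Add(Z, Z) = Mul(2, Z))
M = 1885764 (M = Mul(Add(1561, -893), Add(637, 2186)) = Mul(668, 2823) = 1885764)
Add(Function('j')(3, -61), Mul(-1, M)) = Add(Mul(2, 3), Mul(-1, 1885764)) = Add(6, -1885764) = -1885758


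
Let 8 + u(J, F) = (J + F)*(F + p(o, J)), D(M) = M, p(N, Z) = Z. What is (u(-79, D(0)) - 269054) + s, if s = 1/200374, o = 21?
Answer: -52662495053/200374 ≈ -2.6282e+5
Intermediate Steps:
u(J, F) = -8 + (F + J)² (u(J, F) = -8 + (J + F)*(F + J) = -8 + (F + J)*(F + J) = -8 + (F + J)²)
s = 1/200374 ≈ 4.9907e-6
(u(-79, D(0)) - 269054) + s = ((-8 + 0² + (-79)² + 2*0*(-79)) - 269054) + 1/200374 = ((-8 + 0 + 6241 + 0) - 269054) + 1/200374 = (6233 - 269054) + 1/200374 = -262821 + 1/200374 = -52662495053/200374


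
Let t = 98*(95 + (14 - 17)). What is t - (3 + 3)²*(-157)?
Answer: 14668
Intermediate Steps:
t = 9016 (t = 98*(95 - 3) = 98*92 = 9016)
t - (3 + 3)²*(-157) = 9016 - (3 + 3)²*(-157) = 9016 - 6²*(-157) = 9016 - 36*(-157) = 9016 - 1*(-5652) = 9016 + 5652 = 14668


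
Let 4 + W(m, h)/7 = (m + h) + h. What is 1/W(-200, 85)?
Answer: -1/238 ≈ -0.0042017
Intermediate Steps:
W(m, h) = -28 + 7*m + 14*h (W(m, h) = -28 + 7*((m + h) + h) = -28 + 7*((h + m) + h) = -28 + 7*(m + 2*h) = -28 + (7*m + 14*h) = -28 + 7*m + 14*h)
1/W(-200, 85) = 1/(-28 + 7*(-200) + 14*85) = 1/(-28 - 1400 + 1190) = 1/(-238) = -1/238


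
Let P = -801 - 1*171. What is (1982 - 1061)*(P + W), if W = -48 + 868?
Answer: -139992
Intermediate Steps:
W = 820
P = -972 (P = -801 - 171 = -972)
(1982 - 1061)*(P + W) = (1982 - 1061)*(-972 + 820) = 921*(-152) = -139992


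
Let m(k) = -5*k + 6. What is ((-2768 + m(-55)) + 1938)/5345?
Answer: -549/5345 ≈ -0.10271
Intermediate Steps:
m(k) = 6 - 5*k
((-2768 + m(-55)) + 1938)/5345 = ((-2768 + (6 - 5*(-55))) + 1938)/5345 = ((-2768 + (6 + 275)) + 1938)*(1/5345) = ((-2768 + 281) + 1938)*(1/5345) = (-2487 + 1938)*(1/5345) = -549*1/5345 = -549/5345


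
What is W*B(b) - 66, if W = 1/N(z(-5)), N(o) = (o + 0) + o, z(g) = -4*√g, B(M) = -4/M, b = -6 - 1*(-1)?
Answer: -66 + I*√5/50 ≈ -66.0 + 0.044721*I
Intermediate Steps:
b = -5 (b = -6 + 1 = -5)
N(o) = 2*o (N(o) = o + o = 2*o)
W = I*√5/40 (W = 1/(2*(-4*I*√5)) = 1/(-8*I*√5) = I*√5/40 ≈ 0.055902*I)
W*B(b) - 66 = (I*√5/40)*(-4/(-5)) - 66 = (I*√5/40)*(-4*(-⅕)) - 66 = (I*√5/40)*(⅘) - 66 = I*√5/50 - 66 = -66 + I*√5/50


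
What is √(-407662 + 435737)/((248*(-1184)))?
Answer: -5*√1123/293632 ≈ -0.00057063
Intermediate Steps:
√(-407662 + 435737)/((248*(-1184))) = √28075/(-293632) = (5*√1123)*(-1/293632) = -5*√1123/293632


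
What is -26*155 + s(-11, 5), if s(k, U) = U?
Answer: -4025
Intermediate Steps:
-26*155 + s(-11, 5) = -26*155 + 5 = -4030 + 5 = -4025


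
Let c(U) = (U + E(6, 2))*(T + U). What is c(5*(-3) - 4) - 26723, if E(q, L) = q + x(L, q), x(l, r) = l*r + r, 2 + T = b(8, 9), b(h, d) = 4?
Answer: -26808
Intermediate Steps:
T = 2 (T = -2 + 4 = 2)
x(l, r) = r + l*r
E(q, L) = q + q*(1 + L)
c(U) = (2 + U)*(24 + U) (c(U) = (U + 6*(2 + 2))*(2 + U) = (U + 6*4)*(2 + U) = (U + 24)*(2 + U) = (24 + U)*(2 + U) = (2 + U)*(24 + U))
c(5*(-3) - 4) - 26723 = (48 + (5*(-3) - 4)² + 26*(5*(-3) - 4)) - 26723 = (48 + (-15 - 4)² + 26*(-15 - 4)) - 26723 = (48 + (-19)² + 26*(-19)) - 26723 = (48 + 361 - 494) - 26723 = -85 - 26723 = -26808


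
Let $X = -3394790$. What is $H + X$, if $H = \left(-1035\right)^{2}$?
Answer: $-2323565$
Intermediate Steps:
$H = 1071225$
$H + X = 1071225 - 3394790 = -2323565$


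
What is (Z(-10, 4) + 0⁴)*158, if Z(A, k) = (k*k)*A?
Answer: -25280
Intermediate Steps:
Z(A, k) = A*k² (Z(A, k) = k²*A = A*k²)
(Z(-10, 4) + 0⁴)*158 = (-10*4² + 0⁴)*158 = (-10*16 + 0)*158 = (-160 + 0)*158 = -160*158 = -25280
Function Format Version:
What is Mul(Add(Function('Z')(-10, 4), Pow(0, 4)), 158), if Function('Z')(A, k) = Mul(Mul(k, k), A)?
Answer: -25280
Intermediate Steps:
Function('Z')(A, k) = Mul(A, Pow(k, 2)) (Function('Z')(A, k) = Mul(Pow(k, 2), A) = Mul(A, Pow(k, 2)))
Mul(Add(Function('Z')(-10, 4), Pow(0, 4)), 158) = Mul(Add(Mul(-10, Pow(4, 2)), Pow(0, 4)), 158) = Mul(Add(Mul(-10, 16), 0), 158) = Mul(Add(-160, 0), 158) = Mul(-160, 158) = -25280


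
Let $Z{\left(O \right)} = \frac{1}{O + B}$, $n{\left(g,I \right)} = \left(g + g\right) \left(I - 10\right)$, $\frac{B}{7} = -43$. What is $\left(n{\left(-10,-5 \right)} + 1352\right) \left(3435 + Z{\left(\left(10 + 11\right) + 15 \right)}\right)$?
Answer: $\frac{1503772648}{265} \approx 5.6746 \cdot 10^{6}$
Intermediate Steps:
$B = -301$ ($B = 7 \left(-43\right) = -301$)
$n{\left(g,I \right)} = 2 g \left(-10 + I\right)$
$Z{\left(O \right)} = \frac{1}{-301 + O}$ ($Z{\left(O \right)} = \frac{1}{O - 301} = \frac{1}{-301 + O}$)
$\left(n{\left(-10,-5 \right)} + 1352\right) \left(3435 + Z{\left(\left(10 + 11\right) + 15 \right)}\right) = \left(2 \left(-10\right) \left(-10 - 5\right) + 1352\right) \left(3435 + \frac{1}{-301 + \left(\left(10 + 11\right) + 15\right)}\right) = \left(2 \left(-10\right) \left(-15\right) + 1352\right) \left(3435 + \frac{1}{-301 + \left(21 + 15\right)}\right) = \left(300 + 1352\right) \left(3435 + \frac{1}{-301 + 36}\right) = 1652 \left(3435 + \frac{1}{-265}\right) = 1652 \left(3435 - \frac{1}{265}\right) = 1652 \cdot \frac{910274}{265} = \frac{1503772648}{265}$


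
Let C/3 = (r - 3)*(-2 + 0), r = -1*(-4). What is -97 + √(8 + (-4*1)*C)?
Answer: -97 + 4*√2 ≈ -91.343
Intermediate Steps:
r = 4
C = -6 (C = 3*((4 - 3)*(-2 + 0)) = 3*(1*(-2)) = 3*(-2) = -6)
-97 + √(8 + (-4*1)*C) = -97 + √(8 - 4*1*(-6)) = -97 + √(8 - 4*(-6)) = -97 + √(8 + 24) = -97 + √32 = -97 + 4*√2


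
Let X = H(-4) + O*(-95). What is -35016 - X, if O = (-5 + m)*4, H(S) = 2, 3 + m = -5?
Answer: -39958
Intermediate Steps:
m = -8 (m = -3 - 5 = -8)
O = -52 (O = (-5 - 8)*4 = -13*4 = -52)
X = 4942 (X = 2 - 52*(-95) = 2 + 4940 = 4942)
-35016 - X = -35016 - 1*4942 = -35016 - 4942 = -39958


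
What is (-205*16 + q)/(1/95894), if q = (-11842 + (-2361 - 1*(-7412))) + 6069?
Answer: -383767788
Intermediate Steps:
q = -722 (q = (-11842 + (-2361 + 7412)) + 6069 = (-11842 + 5051) + 6069 = -6791 + 6069 = -722)
(-205*16 + q)/(1/95894) = (-205*16 - 722)/(1/95894) = (-3280 - 722)/(1/95894) = -4002*95894 = -383767788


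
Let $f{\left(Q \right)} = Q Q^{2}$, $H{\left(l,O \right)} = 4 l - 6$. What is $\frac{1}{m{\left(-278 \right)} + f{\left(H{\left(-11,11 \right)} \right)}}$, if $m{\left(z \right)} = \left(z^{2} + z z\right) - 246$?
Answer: $\frac{1}{29322} \approx 3.4104 \cdot 10^{-5}$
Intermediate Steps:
$m{\left(z \right)} = -246 + 2 z^{2}$ ($m{\left(z \right)} = \left(z^{2} + z^{2}\right) - 246 = 2 z^{2} - 246 = -246 + 2 z^{2}$)
$H{\left(l,O \right)} = -6 + 4 l$
$f{\left(Q \right)} = Q^{3}$
$\frac{1}{m{\left(-278 \right)} + f{\left(H{\left(-11,11 \right)} \right)}} = \frac{1}{\left(-246 + 2 \left(-278\right)^{2}\right) + \left(-6 + 4 \left(-11\right)\right)^{3}} = \frac{1}{\left(-246 + 2 \cdot 77284\right) + \left(-6 - 44\right)^{3}} = \frac{1}{\left(-246 + 154568\right) + \left(-50\right)^{3}} = \frac{1}{154322 - 125000} = \frac{1}{29322}$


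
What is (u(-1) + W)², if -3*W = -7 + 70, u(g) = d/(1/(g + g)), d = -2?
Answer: 289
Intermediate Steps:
u(g) = -4*g
W = -21 (W = -(-7 + 70)/3 = -⅓*63 = -21)
(u(-1) + W)² = (-4*(-1) - 21)² = (4 - 21)² = (-17)² = 289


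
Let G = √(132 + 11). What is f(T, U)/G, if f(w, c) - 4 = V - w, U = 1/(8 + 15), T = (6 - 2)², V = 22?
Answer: 10*√143/143 ≈ 0.83624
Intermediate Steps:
T = 16 (T = 4² = 16)
U = 1/23 ≈ 0.043478
f(w, c) = 26 - w (f(w, c) = 4 + (22 - w) = 26 - w)
G = √143 ≈ 11.958
f(T, U)/G = (26 - 1*16)/(√143) = (26 - 16)*(√143/143) = 10*(√143/143) = 10*√143/143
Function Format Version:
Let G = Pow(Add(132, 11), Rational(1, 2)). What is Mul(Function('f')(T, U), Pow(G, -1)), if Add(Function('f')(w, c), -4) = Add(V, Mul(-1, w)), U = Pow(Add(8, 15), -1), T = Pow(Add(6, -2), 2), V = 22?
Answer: Mul(Rational(10, 143), Pow(143, Rational(1, 2))) ≈ 0.83624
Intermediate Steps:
T = 16 (T = Pow(4, 2) = 16)
U = Rational(1, 23) (U = Pow(23, -1) = Rational(1, 23) ≈ 0.043478)
Function('f')(w, c) = Add(26, Mul(-1, w)) (Function('f')(w, c) = Add(4, Add(22, Mul(-1, w))) = Add(26, Mul(-1, w)))
G = Pow(143, Rational(1, 2)) ≈ 11.958
Mul(Function('f')(T, U), Pow(G, -1)) = Mul(Add(26, Mul(-1, 16)), Pow(Pow(143, Rational(1, 2)), -1)) = Mul(Add(26, -16), Mul(Rational(1, 143), Pow(143, Rational(1, 2)))) = Mul(10, Mul(Rational(1, 143), Pow(143, Rational(1, 2)))) = Mul(Rational(10, 143), Pow(143, Rational(1, 2)))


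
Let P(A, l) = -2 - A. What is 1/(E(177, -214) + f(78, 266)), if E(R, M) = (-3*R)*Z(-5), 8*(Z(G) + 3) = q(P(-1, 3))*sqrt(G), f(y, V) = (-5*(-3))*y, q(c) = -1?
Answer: 19648/54444069 - 472*I*sqrt(5)/54444069 ≈ 0.00036088 - 1.9385e-5*I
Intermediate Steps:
f(y, V) = 15*y
Z(G) = -3 - sqrt(G)/8 (Z(G) = -3 + (-sqrt(G))/8 = -3 - sqrt(G)/8)
E(R, M) = -3*R*(-3 - I*sqrt(5)/8) (E(R, M) = (-3*R)*(-3 - I*sqrt(5)/8) = -3*R*(-3 - I*sqrt(5)/8))
1/(E(177, -214) + f(78, 266)) = 1/((3/8)*177*(24 + I*sqrt(5)) + 15*78) = 1/((1593 + 531*I*sqrt(5)/8) + 1170) = 1/(2763 + 531*I*sqrt(5)/8)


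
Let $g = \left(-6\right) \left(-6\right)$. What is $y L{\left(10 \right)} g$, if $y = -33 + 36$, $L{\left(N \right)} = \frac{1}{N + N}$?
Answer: $\frac{27}{5} \approx 5.4$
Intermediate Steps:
$L{\left(N \right)} = \frac{1}{2 N}$
$g = 36$
$y = 3$
$y L{\left(10 \right)} g = 3 \frac{1}{2 \cdot 10} \cdot 36 = 3 \cdot \frac{1}{2} \cdot \frac{1}{10} \cdot 36 = 3 \cdot \frac{1}{20} \cdot 36 = \frac{3}{20} \cdot 36 = \frac{27}{5}$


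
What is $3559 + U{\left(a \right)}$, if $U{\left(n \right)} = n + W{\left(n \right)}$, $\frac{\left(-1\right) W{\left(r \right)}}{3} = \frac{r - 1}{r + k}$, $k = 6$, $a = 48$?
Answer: $\frac{64879}{18} \approx 3604.4$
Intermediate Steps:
$W{\left(r \right)} = - \frac{3 \left(-1 + r\right)}{6 + r}$ ($W{\left(r \right)} = - 3 \frac{r - 1}{r + 6} = - 3 \frac{-1 + r}{6 + r} = - \frac{3 \left(-1 + r\right)}{6 + r}$)
$U{\left(n \right)} = n + \frac{3 \left(1 - n\right)}{6 + n}$
$3559 + U{\left(a \right)} = 3559 + \frac{3 + 48^{2} + 3 \cdot 48}{6 + 48} = 3559 + \frac{3 + 2304 + 144}{54} = 3559 + \frac{1}{54} \cdot 2451 = 3559 + \frac{817}{18} = \frac{64879}{18}$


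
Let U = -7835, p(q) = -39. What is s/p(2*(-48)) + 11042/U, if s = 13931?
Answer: -109580023/305565 ≈ -358.61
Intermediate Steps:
s/p(2*(-48)) + 11042/U = 13931/(-39) + 11042/(-7835) = 13931*(-1/39) + 11042*(-1/7835) = -13931/39 - 11042/7835 = -109580023/305565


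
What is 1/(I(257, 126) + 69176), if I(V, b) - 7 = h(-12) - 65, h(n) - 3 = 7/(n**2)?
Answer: 144/9953431 ≈ 1.4467e-5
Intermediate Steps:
h(n) = 3 + 7/n**2 (h(n) = 3 + 7/(n**2) = 3 + 7/n**2)
I(V, b) = -7913/144 (I(V, b) = 7 + ((3 + 7/(-12)**2) - 65) = 7 + ((3 + 7*(1/144)) - 65) = 7 + ((3 + 7/144) - 65) = 7 + (439/144 - 65) = 7 - 8921/144 = -7913/144)
1/(I(257, 126) + 69176) = 1/(-7913/144 + 69176) = 1/(9953431/144) = 144/9953431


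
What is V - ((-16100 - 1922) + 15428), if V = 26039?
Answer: 28633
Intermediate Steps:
V - ((-16100 - 1922) + 15428) = 26039 - ((-16100 - 1922) + 15428) = 26039 - (-18022 + 15428) = 26039 - 1*(-2594) = 26039 + 2594 = 28633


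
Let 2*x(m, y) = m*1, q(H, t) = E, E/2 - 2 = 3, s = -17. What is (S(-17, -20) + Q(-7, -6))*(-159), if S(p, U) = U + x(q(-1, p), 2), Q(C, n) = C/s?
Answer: 39432/17 ≈ 2319.5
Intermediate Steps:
E = 10 (E = 4 + 2*3 = 4 + 6 = 10)
q(H, t) = 10
x(m, y) = m/2 (x(m, y) = (m*1)/2 = m/2)
Q(C, n) = -C/17 (Q(C, n) = C/(-17) = C*(-1/17) = -C/17)
S(p, U) = 5 + U (S(p, U) = U + (1/2)*10 = U + 5 = 5 + U)
(S(-17, -20) + Q(-7, -6))*(-159) = ((5 - 20) - 1/17*(-7))*(-159) = (-15 + 7/17)*(-159) = -248/17*(-159) = 39432/17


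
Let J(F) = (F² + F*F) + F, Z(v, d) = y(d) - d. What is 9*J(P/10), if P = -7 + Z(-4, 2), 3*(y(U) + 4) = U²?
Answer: 14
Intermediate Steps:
y(U) = -4 + U²/3
Z(v, d) = -4 - d + d²/3 (Z(v, d) = (-4 + d²/3) - d = -4 - d + d²/3)
P = -35/3 (P = -7 + (-4 - 1*2 + (⅓)*2²) = -7 + (-4 - 2 + (⅓)*4) = -7 + (-4 - 2 + 4/3) = -7 - 14/3 = -35/3 ≈ -11.667)
J(F) = F + 2*F² (J(F) = (F² + F²) + F = 2*F² + F = F + 2*F²)
9*J(P/10) = 9*((-35/3/10)*(1 + 2*(-35/3/10))) = 9*((-35/3*⅒)*(1 + 2*(-35/3*⅒))) = 9*(-7*(1 + 2*(-7/6))/6) = 9*(-7*(1 - 7/3)/6) = 9*(-7/6*(-4/3)) = 9*(14/9) = 14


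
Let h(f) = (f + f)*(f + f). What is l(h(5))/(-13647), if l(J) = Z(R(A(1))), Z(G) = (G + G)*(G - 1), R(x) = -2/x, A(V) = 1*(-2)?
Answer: 0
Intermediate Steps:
A(V) = -2
Z(G) = 2*G*(-1 + G) (Z(G) = (2*G)*(-1 + G) = 2*G*(-1 + G))
h(f) = 4*f² (h(f) = (2*f)*(2*f) = 4*f²)
l(J) = 0 (l(J) = 2*(-2/(-2))*(-1 - 2/(-2)) = 2*(-2*(-½))*(-1 - 2*(-½)) = 2*1*(-1 + 1) = 2*1*0 = 0)
l(h(5))/(-13647) = 0/(-13647) = 0*(-1/13647) = 0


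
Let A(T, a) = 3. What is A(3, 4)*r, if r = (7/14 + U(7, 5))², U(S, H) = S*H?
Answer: 15123/4 ≈ 3780.8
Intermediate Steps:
U(S, H) = H*S
r = 5041/4 (r = (7/14 + 5*7)² = (7*(1/14) + 35)² = (½ + 35)² = (71/2)² = 5041/4 ≈ 1260.3)
A(3, 4)*r = 3*(5041/4) = 15123/4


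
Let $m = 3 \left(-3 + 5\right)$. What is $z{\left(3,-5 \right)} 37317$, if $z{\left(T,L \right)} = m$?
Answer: $223902$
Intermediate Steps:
$m = 6$ ($m = 3 \cdot 2 = 6$)
$z{\left(T,L \right)} = 6$
$z{\left(3,-5 \right)} 37317 = 6 \cdot 37317 = 223902$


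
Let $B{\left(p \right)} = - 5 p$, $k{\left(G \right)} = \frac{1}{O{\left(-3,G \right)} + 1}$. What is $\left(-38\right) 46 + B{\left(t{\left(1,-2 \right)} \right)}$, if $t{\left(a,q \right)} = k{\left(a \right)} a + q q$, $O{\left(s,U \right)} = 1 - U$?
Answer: $-1773$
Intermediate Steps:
$k{\left(G \right)} = \frac{1}{2 - G}$ ($k{\left(G \right)} = \frac{1}{\left(1 - G\right) + 1} = \frac{1}{2 - G}$)
$t{\left(a,q \right)} = q^{2} - \frac{a}{-2 + a}$ ($t{\left(a,q \right)} = - \frac{1}{-2 + a} a + q q = - \frac{a}{-2 + a} + q^{2} = q^{2} - \frac{a}{-2 + a}$)
$\left(-38\right) 46 + B{\left(t{\left(1,-2 \right)} \right)} = \left(-38\right) 46 - 5 \frac{\left(-1\right) 1 + \left(-2\right)^{2} \left(-2 + 1\right)}{-2 + 1} = -1748 - 5 \frac{-1 + 4 \left(-1\right)}{-1} = -1748 - 5 \left(- (-1 - 4)\right) = -1748 - 5 \left(\left(-1\right) \left(-5\right)\right) = -1748 - 25 = -1773$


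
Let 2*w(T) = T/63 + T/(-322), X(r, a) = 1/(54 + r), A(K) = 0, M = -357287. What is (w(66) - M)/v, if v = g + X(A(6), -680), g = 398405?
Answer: 3106256841/3463733231 ≈ 0.89679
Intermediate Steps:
w(T) = 37*T/5796 (w(T) = (T/63 + T/(-322))/2 = (T*(1/63) + T*(-1/322))/2 = (T/63 - T/322)/2 = (37*T/2898)/2 = 37*T/5796)
v = 21513871/54 (v = 398405 + 1/(54 + 0) = 398405 + 1/54 = 21513871/54 ≈ 3.9841e+5)
(w(66) - M)/v = ((37/5796)*66 - 1*(-357287))/(21513871/54) = (407/966 + 357287)*(54/21513871) = (345139649/966)*(54/21513871) = 3106256841/3463733231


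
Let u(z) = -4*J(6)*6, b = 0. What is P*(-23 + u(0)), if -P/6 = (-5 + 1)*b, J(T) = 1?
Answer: 0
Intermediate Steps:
u(z) = -24 (u(z) = -4*1*6 = -4*6 = -24)
P = 0 (P = -6*(-5 + 1)*0 = -(-24)*0 = -6*0 = 0)
P*(-23 + u(0)) = 0*(-23 - 24) = 0*(-47) = 0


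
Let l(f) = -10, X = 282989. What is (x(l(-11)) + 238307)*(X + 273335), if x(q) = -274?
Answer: 132423470692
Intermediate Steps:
(x(l(-11)) + 238307)*(X + 273335) = (-274 + 238307)*(282989 + 273335) = 238033*556324 = 132423470692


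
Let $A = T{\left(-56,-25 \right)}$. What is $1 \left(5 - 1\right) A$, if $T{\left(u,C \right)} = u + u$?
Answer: $-448$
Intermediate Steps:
$T{\left(u,C \right)} = 2 u$
$A = -112$ ($A = 2 \left(-56\right) = -112$)
$1 \left(5 - 1\right) A = 1 \left(5 - 1\right) \left(-112\right) = 1 \cdot 4 \left(-112\right) = 4 \left(-112\right) = -448$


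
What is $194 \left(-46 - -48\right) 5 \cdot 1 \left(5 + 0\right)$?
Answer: $9700$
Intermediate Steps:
$194 \left(-46 - -48\right) 5 \cdot 1 \left(5 + 0\right) = 194 \left(-46 + 48\right) 5 \cdot 5 = 194 \cdot 2 \cdot 25 = 388 \cdot 25 = 9700$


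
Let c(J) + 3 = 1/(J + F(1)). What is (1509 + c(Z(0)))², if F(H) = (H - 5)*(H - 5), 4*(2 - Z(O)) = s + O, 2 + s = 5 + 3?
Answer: 2470090000/1089 ≈ 2.2682e+6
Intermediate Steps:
s = 6 (s = -2 + (5 + 3) = -2 + 8 = 6)
Z(O) = ½ - O/4 (Z(O) = 2 - (6 + O)/4 = 2 + (-3/2 - O/4) = ½ - O/4)
F(H) = (-5 + H)² (F(H) = (-5 + H)*(-5 + H) = (-5 + H)²)
c(J) = -3 + 1/(16 + J) (c(J) = -3 + 1/(J + (-5 + 1)²) = -3 + 1/(J + (-4)²) = -3 + 1/(J + 16) = -3 + 1/(16 + J))
(1509 + c(Z(0)))² = (1509 + (-47 - 3*(½ - ¼*0))/(16 + (½ - ¼*0)))² = (1509 + (-47 - 3*(½ + 0))/(16 + (½ + 0)))² = (1509 + (-47 - 3*½)/(16 + ½))² = (1509 + (-47 - 3/2)/(33/2))² = (1509 + (2/33)*(-97/2))² = (1509 - 97/33)² = (49700/33)² = 2470090000/1089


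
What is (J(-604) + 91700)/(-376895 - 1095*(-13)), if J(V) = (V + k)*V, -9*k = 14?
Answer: -205855/163197 ≈ -1.2614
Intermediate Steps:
k = -14/9 (k = -⅑*14 = -14/9 ≈ -1.5556)
J(V) = V*(-14/9 + V) (J(V) = (V - 14/9)*V = (-14/9 + V)*V = V*(-14/9 + V))
(J(-604) + 91700)/(-376895 - 1095*(-13)) = ((⅑)*(-604)*(-14 + 9*(-604)) + 91700)/(-376895 - 1095*(-13)) = ((⅑)*(-604)*(-14 - 5436) + 91700)/(-376895 + 14235) = ((⅑)*(-604)*(-5450) + 91700)/(-362660) = (3291800/9 + 91700)*(-1/362660) = (4117100/9)*(-1/362660) = -205855/163197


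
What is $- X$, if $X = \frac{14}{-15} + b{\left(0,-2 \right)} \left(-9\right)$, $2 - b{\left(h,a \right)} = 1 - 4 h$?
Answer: $\frac{149}{15} \approx 9.9333$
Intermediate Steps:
$b{\left(h,a \right)} = 1 + 4 h$ ($b{\left(h,a \right)} = 2 - \left(1 - 4 h\right) = 2 + \left(-1 + 4 h\right) = 1 + 4 h$)
$X = - \frac{149}{15}$ ($X = \frac{14}{-15} + \left(1 + 4 \cdot 0\right) \left(-9\right) = 14 \left(- \frac{1}{15}\right) + \left(1 + 0\right) \left(-9\right) = - \frac{14}{15} + 1 \left(-9\right) = - \frac{14}{15} - 9 = - \frac{149}{15} \approx -9.9333$)
$- X = \left(-1\right) \left(- \frac{149}{15}\right) = \frac{149}{15}$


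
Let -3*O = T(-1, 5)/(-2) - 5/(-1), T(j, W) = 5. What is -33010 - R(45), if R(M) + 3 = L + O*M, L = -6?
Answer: -65927/2 ≈ -32964.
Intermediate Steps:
O = -⅚ (O = -(5/(-2) - 5/(-1))/3 = -(5*(-½) - 5*(-1))/3 = -(-5/2 + 5)/3 = -⅓*5/2 = -⅚ ≈ -0.83333)
R(M) = -9 - 5*M/6 (R(M) = -3 + (-6 - 5*M/6) = -9 - 5*M/6)
-33010 - R(45) = -33010 - (-9 - ⅚*45) = -33010 - (-9 - 75/2) = -33010 - 1*(-93/2) = -33010 + 93/2 = -65927/2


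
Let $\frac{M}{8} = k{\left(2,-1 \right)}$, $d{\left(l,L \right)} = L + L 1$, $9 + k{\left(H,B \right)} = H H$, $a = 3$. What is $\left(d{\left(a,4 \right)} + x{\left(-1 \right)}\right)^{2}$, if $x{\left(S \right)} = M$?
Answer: $1024$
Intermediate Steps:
$k{\left(H,B \right)} = -9 + H^{2}$ ($k{\left(H,B \right)} = -9 + H H = -9 + H^{2}$)
$d{\left(l,L \right)} = 2 L$ ($d{\left(l,L \right)} = L + L = 2 L$)
$M = -40$ ($M = 8 \left(-9 + 2^{2}\right) = 8 \left(-9 + 4\right) = 8 \left(-5\right) = -40$)
$x{\left(S \right)} = -40$
$\left(d{\left(a,4 \right)} + x{\left(-1 \right)}\right)^{2} = \left(2 \cdot 4 - 40\right)^{2} = \left(8 - 40\right)^{2} = \left(-32\right)^{2} = 1024$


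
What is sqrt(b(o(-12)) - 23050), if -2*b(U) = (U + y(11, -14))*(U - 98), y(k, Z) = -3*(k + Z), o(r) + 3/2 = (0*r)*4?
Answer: I*sqrt(362830)/4 ≈ 150.59*I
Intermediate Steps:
o(r) = -3/2 (o(r) = -3/2 + (0*r)*4 = -3/2 + 0*4 = -3/2 + 0 = -3/2)
y(k, Z) = -3*Z - 3*k (y(k, Z) = -3*(Z + k) = -3*Z - 3*k)
b(U) = -(-98 + U)*(9 + U)/2 (b(U) = -(U + (-3*(-14) - 3*11))*(U - 98)/2 = -(U + (42 - 33))*(-98 + U)/2 = -(U + 9)*(-98 + U)/2 = -(9 + U)*(-98 + U)/2 = -(-98 + U)*(9 + U)/2)
sqrt(b(o(-12)) - 23050) = sqrt((441 - (-3/2)**2/2 + (89/2)*(-3/2)) - 23050) = sqrt((441 - 1/2*9/4 - 267/4) - 23050) = sqrt((441 - 9/8 - 267/4) - 23050) = sqrt(2985/8 - 23050) = sqrt(-181415/8) = I*sqrt(362830)/4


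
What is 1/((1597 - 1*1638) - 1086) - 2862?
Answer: -3225475/1127 ≈ -2862.0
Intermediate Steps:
1/((1597 - 1*1638) - 1086) - 2862 = 1/((1597 - 1638) - 1086) - 2862 = 1/(-41 - 1086) - 2862 = 1/(-1127) - 2862 = -1/1127 - 2862 = -3225475/1127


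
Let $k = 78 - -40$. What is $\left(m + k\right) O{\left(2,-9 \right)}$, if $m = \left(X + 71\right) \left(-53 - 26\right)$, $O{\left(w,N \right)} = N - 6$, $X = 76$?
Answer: $172425$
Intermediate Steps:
$O{\left(w,N \right)} = -6 + N$ ($O{\left(w,N \right)} = N - 6 = -6 + N$)
$k = 118$ ($k = 78 + 40 = 118$)
$m = -11613$ ($m = \left(76 + 71\right) \left(-53 - 26\right) = 147 \left(-79\right) = -11613$)
$\left(m + k\right) O{\left(2,-9 \right)} = \left(-11613 + 118\right) \left(-6 - 9\right) = \left(-11495\right) \left(-15\right) = 172425$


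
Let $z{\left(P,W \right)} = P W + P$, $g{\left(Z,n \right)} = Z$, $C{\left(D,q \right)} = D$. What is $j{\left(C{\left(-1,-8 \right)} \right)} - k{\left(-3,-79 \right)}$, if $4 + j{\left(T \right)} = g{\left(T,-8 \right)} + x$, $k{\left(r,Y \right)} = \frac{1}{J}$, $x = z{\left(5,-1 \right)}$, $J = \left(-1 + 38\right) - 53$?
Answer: $- \frac{79}{16} \approx -4.9375$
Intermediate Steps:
$J = -16$ ($J = 37 - 53 = -16$)
$z{\left(P,W \right)} = P + P W$
$x = 0$ ($x = 5 \left(1 - 1\right) = 5 \cdot 0 = 0$)
$k{\left(r,Y \right)} = - \frac{1}{16}$ ($k{\left(r,Y \right)} = \frac{1}{-16} = - \frac{1}{16}$)
$j{\left(T \right)} = -4 + T$ ($j{\left(T \right)} = -4 + \left(T + 0\right) = -4 + T$)
$j{\left(C{\left(-1,-8 \right)} \right)} - k{\left(-3,-79 \right)} = \left(-4 - 1\right) - - \frac{1}{16} = -5 + \frac{1}{16} = - \frac{79}{16}$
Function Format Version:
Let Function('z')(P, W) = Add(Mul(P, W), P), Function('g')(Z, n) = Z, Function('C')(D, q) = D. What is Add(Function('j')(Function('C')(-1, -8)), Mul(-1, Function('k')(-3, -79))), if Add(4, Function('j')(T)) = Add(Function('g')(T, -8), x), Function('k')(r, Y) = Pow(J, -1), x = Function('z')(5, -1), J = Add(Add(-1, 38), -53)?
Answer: Rational(-79, 16) ≈ -4.9375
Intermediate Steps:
J = -16 (J = Add(37, -53) = -16)
Function('z')(P, W) = Add(P, Mul(P, W))
x = 0 (x = Mul(5, Add(1, -1)) = Mul(5, 0) = 0)
Function('k')(r, Y) = Rational(-1, 16) (Function('k')(r, Y) = Pow(-16, -1) = Rational(-1, 16))
Function('j')(T) = Add(-4, T) (Function('j')(T) = Add(-4, Add(T, 0)) = Add(-4, T))
Add(Function('j')(Function('C')(-1, -8)), Mul(-1, Function('k')(-3, -79))) = Add(Add(-4, -1), Mul(-1, Rational(-1, 16))) = Add(-5, Rational(1, 16)) = Rational(-79, 16)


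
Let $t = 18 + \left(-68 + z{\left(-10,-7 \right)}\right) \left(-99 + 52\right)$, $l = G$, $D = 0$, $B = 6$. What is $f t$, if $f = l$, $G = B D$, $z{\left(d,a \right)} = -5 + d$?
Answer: $0$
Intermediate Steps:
$G = 0$ ($G = 6 \cdot 0 = 0$)
$l = 0$
$t = 3919$ ($t = 18 + \left(-68 - 15\right) \left(-99 + 52\right) = 18 + \left(-68 - 15\right) \left(-47\right) = 18 - -3901 = 18 + 3901 = 3919$)
$f = 0$
$f t = 0 \cdot 3919 = 0$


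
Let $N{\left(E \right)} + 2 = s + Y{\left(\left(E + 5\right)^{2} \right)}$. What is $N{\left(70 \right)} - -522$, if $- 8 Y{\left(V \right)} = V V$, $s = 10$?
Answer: $- \frac{31636385}{8} \approx -3.9545 \cdot 10^{6}$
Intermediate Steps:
$Y{\left(V \right)} = - \frac{V^{2}}{8}$ ($Y{\left(V \right)} = - \frac{V V}{8} = - \frac{V^{2}}{8}$)
$N{\left(E \right)} = 8 - \frac{\left(5 + E\right)^{4}}{8}$ ($N{\left(E \right)} = -2 - \left(-10 + \frac{\left(\left(E + 5\right)^{2}\right)^{2}}{8}\right) = -2 - \left(-10 + \frac{\left(\left(5 + E\right)^{2}\right)^{2}}{8}\right) = -2 - \left(-10 + \frac{\left(5 + E\right)^{4}}{8}\right) = 8 - \frac{\left(5 + E\right)^{4}}{8}$)
$N{\left(70 \right)} - -522 = \left(8 - \frac{\left(5 + 70\right)^{4}}{8}\right) - -522 = \left(8 - \frac{75^{4}}{8}\right) + 522 = \left(8 - \frac{31640625}{8}\right) + 522 = - \frac{31640561}{8} + 522 = - \frac{31636385}{8}$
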